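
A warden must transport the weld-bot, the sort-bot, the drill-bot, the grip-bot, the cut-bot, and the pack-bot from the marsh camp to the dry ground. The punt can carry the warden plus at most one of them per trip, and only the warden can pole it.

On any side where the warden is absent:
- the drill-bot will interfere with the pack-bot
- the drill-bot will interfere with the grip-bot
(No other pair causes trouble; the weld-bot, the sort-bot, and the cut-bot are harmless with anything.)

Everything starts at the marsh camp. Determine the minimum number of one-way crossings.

13

Counting alone: the warden can take at most 1 across per trip to the dry ground, so moving all 6 needs at least 6 loaded trips out, with a return between consecutive ones — at least 11 crossings.
The safety rule pushes this higher. Following every safe sequence of crossings, the most of the 6 that can be at the dry ground as the punt arrives there on crossing 11 is 5 — never all 6.
So no plan with fewer than 13 crossings exists, and this one achieves 13:
1. Warden goes to the dry ground with the drill-bot.
2. Warden goes back to the marsh camp alone.
3. Warden goes to the dry ground with the weld-bot.
4. Warden goes back to the marsh camp alone.
5. Warden goes to the dry ground with the sort-bot.
6. Warden goes back to the marsh camp alone.
7. Warden goes to the dry ground with the grip-bot.
8. Warden goes back to the marsh camp with the drill-bot.
9. Warden goes to the dry ground with the pack-bot.
10. Warden goes back to the marsh camp alone.
11. Warden goes to the dry ground with the cut-bot.
12. Warden goes back to the marsh camp alone.
13. Warden goes to the dry ground with the drill-bot.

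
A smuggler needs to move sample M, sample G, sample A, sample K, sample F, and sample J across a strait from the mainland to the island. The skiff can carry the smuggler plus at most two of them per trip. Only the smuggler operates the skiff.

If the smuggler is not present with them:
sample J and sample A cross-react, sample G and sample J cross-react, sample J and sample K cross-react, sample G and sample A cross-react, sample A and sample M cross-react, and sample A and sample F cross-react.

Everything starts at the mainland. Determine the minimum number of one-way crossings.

9

Counting alone: the smuggler can take at most 2 across per trip to the island, so moving all 6 needs at least 3 loaded trips out, with a return between consecutive ones — at least 5 crossings.
The safety rule pushes this higher. Following every safe sequence of crossings, the most of the 6 that can be at the island as the skiff arrives there on crossings 5, 7 is 4, 5 respectively — never all 6.
So no plan with fewer than 9 crossings exists, and this one achieves 9:
1. Smuggler goes to the island with sample A and sample J.  [the mainland: sample F, sample G, sample K, sample M | the island: sample A, sample J]
2. Smuggler goes back to the mainland with sample A.  [the mainland: sample A, sample F, sample G, sample K, sample M | the island: sample J]
3. Smuggler goes to the island with sample A and sample M.  [the mainland: sample F, sample G, sample K | the island: sample A, sample J, sample M]
4. Smuggler goes back to the mainland with sample A.  [the mainland: sample A, sample F, sample G, sample K | the island: sample J, sample M]
5. Smuggler goes to the island with sample F and sample G.  [the mainland: sample A, sample K | the island: sample F, sample G, sample J, sample M]
6. Smuggler goes back to the mainland with sample G.  [the mainland: sample A, sample G, sample K | the island: sample F, sample J, sample M]
7. Smuggler goes to the island with sample G and sample K.  [the mainland: sample A | the island: sample F, sample G, sample J, sample K, sample M]
8. Smuggler goes back to the mainland with sample J.  [the mainland: sample A, sample J | the island: sample F, sample G, sample K, sample M]
9. Smuggler goes to the island with sample A and sample J.  [the mainland: — | the island: sample A, sample F, sample G, sample J, sample K, sample M]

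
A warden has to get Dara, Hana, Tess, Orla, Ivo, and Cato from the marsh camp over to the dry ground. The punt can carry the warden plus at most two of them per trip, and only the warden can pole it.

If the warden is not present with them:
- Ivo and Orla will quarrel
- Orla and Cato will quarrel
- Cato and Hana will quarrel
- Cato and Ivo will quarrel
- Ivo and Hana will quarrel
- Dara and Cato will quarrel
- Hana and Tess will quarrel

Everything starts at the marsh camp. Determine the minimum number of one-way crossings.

impossible

Whatever the first load, the items left behind include a forbidden pair without the warden. No opening move is safe, so no plan exists.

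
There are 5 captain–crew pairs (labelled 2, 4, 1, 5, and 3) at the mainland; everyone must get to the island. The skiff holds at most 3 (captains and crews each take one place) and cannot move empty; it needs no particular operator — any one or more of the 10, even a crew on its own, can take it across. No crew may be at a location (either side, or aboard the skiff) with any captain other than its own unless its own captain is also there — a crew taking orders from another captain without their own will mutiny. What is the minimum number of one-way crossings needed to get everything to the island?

Counting alone: each trip to the island takes at most 3 across and each return brings at least 1 back, so after t trips out (and t−1 returns) at most 3t − (t−1) of the 10 are across; that first reaches 10 at t = 5, so at least 9 crossings are needed.
The safety rule pushes this higher. Following every safe sequence of crossings, the most of the 10 that can be at the island as the skiff arrives there on crossing 9 is 9 — never all 10.
So no plan with fewer than 11 crossings exists, and this one achieves 11:
1. captain 2 and crew 2 cross → the island.
2. captain 2 crosses ← the mainland.
3. crew 1, crew 4, and crew 5 cross → the island.
4. crew 2 crosses ← the mainland.
5. captain 1, captain 4, and captain 5 cross → the island.
6. captain 4 and crew 4 cross ← the mainland.
7. captain 2, captain 3, and captain 4 cross → the island.
8. crew 1 crosses ← the mainland.
9. crew 2 and crew 4 cross → the island.
10. crew 2 crosses ← the mainland.
11. crew 1, crew 2, and crew 3 cross → the island.

11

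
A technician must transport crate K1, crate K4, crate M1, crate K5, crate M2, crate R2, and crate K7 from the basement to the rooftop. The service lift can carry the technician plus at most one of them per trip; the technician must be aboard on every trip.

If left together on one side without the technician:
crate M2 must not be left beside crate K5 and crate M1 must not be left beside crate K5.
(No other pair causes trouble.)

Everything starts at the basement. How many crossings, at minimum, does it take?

15

Counting alone: the technician can take at most 1 across per trip to the rooftop, so moving all 7 needs at least 7 loaded trips out, with a return between consecutive ones — at least 13 crossings.
The safety rule pushes this higher. Following every safe sequence of crossings, the most of the 7 that can be at the rooftop as the service lift arrives there on crossing 13 is 6 — never all 7.
So no plan with fewer than 15 crossings exists, and this one achieves 15:
1. Technician goes to the rooftop with crate K5.  [the basement: crate K1, crate K4, crate K7, crate M1, crate M2, crate R2 | the rooftop: crate K5]
2. Technician goes back to the basement alone.  [the basement: crate K1, crate K4, crate K7, crate M1, crate M2, crate R2 | the rooftop: crate K5]
3. Technician goes to the rooftop with crate K1.  [the basement: crate K4, crate K7, crate M1, crate M2, crate R2 | the rooftop: crate K1, crate K5]
4. Technician goes back to the basement alone.  [the basement: crate K4, crate K7, crate M1, crate M2, crate R2 | the rooftop: crate K1, crate K5]
5. Technician goes to the rooftop with crate K4.  [the basement: crate K7, crate M1, crate M2, crate R2 | the rooftop: crate K1, crate K4, crate K5]
6. Technician goes back to the basement alone.  [the basement: crate K7, crate M1, crate M2, crate R2 | the rooftop: crate K1, crate K4, crate K5]
7. Technician goes to the rooftop with crate M1.  [the basement: crate K7, crate M2, crate R2 | the rooftop: crate K1, crate K4, crate K5, crate M1]
8. Technician goes back to the basement with crate K5.  [the basement: crate K5, crate K7, crate M2, crate R2 | the rooftop: crate K1, crate K4, crate M1]
9. Technician goes to the rooftop with crate M2.  [the basement: crate K5, crate K7, crate R2 | the rooftop: crate K1, crate K4, crate M1, crate M2]
10. Technician goes back to the basement alone.  [the basement: crate K5, crate K7, crate R2 | the rooftop: crate K1, crate K4, crate M1, crate M2]
11. Technician goes to the rooftop with crate R2.  [the basement: crate K5, crate K7 | the rooftop: crate K1, crate K4, crate M1, crate M2, crate R2]
12. Technician goes back to the basement alone.  [the basement: crate K5, crate K7 | the rooftop: crate K1, crate K4, crate M1, crate M2, crate R2]
13. Technician goes to the rooftop with crate K7.  [the basement: crate K5 | the rooftop: crate K1, crate K4, crate K7, crate M1, crate M2, crate R2]
14. Technician goes back to the basement alone.  [the basement: crate K5 | the rooftop: crate K1, crate K4, crate K7, crate M1, crate M2, crate R2]
15. Technician goes to the rooftop with crate K5.  [the basement: — | the rooftop: crate K1, crate K4, crate K5, crate K7, crate M1, crate M2, crate R2]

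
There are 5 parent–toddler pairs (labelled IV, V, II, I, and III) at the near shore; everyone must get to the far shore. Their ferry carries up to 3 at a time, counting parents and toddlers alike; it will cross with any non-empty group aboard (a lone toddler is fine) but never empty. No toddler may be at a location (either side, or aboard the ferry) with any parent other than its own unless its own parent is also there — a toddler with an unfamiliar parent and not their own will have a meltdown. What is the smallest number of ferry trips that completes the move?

Counting alone: each trip to the far shore takes at most 3 across and each return brings at least 1 back, so after t trips out (and t−1 returns) at most 3t − (t−1) of the 10 are across; that first reaches 10 at t = 5, so at least 9 crossings are needed.
The safety rule pushes this higher. Following every safe sequence of crossings, the most of the 10 that can be at the far shore as the ferry arrives there on crossing 9 is 9 — never all 10.
So no plan with fewer than 11 crossings exists, and this one achieves 11:
1. parent IV and toddler IV cross → the far shore.
2. parent IV crosses ← the near shore.
3. toddler I, toddler II, and toddler V cross → the far shore.
4. toddler IV crosses ← the near shore.
5. parent I, parent II, and parent V cross → the far shore.
6. parent V and toddler V cross ← the near shore.
7. parent III, parent IV, and parent V cross → the far shore.
8. toddler II crosses ← the near shore.
9. toddler IV and toddler V cross → the far shore.
10. toddler IV crosses ← the near shore.
11. toddler II, toddler III, and toddler IV cross → the far shore.

11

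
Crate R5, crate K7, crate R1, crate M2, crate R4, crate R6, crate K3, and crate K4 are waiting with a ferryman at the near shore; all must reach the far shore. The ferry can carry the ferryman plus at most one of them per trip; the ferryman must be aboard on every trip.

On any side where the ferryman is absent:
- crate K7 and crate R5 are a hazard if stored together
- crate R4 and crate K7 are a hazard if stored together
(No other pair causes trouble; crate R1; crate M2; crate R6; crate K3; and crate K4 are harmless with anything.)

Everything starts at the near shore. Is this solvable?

1. Ferryman goes to the far shore with crate K7.
2. Ferryman goes back to the near shore alone.
3. Ferryman goes to the far shore with crate R5.
4. Ferryman goes back to the near shore with crate K7.
5. Ferryman goes to the far shore with crate R4.
6. Ferryman goes back to the near shore alone.
7. Ferryman goes to the far shore with crate R1.
8. Ferryman goes back to the near shore alone.
9. Ferryman goes to the far shore with crate M2.
10. Ferryman goes back to the near shore alone.
11. Ferryman goes to the far shore with crate R6.
12. Ferryman goes back to the near shore alone.
13. Ferryman goes to the far shore with crate K3.
14. Ferryman goes back to the near shore alone.
15. Ferryman goes to the far shore with crate K4.
16. Ferryman goes back to the near shore alone.
17. Ferryman goes to the far shore with crate K7.

Yes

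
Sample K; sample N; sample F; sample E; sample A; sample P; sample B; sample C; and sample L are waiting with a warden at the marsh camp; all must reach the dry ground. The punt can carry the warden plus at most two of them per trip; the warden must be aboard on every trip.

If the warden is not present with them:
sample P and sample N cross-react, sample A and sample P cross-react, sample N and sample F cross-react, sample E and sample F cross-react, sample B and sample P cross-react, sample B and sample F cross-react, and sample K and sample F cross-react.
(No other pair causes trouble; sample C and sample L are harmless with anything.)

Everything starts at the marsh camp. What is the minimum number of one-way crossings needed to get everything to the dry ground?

11

Counting alone: the warden can take at most 2 across per trip to the dry ground, so moving all 9 needs at least 5 loaded trips out, with a return between consecutive ones — at least 9 crossings.
The safety rule pushes this higher. Following every safe sequence of crossings, the most of the 9 that can be at the dry ground as the punt arrives there on crossing 9 is 8 — never all 9.
So no plan with fewer than 11 crossings exists, and this one achieves 11:
1. Warden goes to the dry ground with sample F and sample P.  [the marsh camp: sample A, sample B, sample C, sample E, sample K, sample L, sample N | the dry ground: sample F, sample P]
2. Warden goes back to the marsh camp alone.  [the marsh camp: sample A, sample B, sample C, sample E, sample K, sample L, sample N | the dry ground: sample F, sample P]
3. Warden goes to the dry ground with sample A.  [the marsh camp: sample B, sample C, sample E, sample K, sample L, sample N | the dry ground: sample A, sample F, sample P]
4. Warden goes back to the marsh camp with sample P.  [the marsh camp: sample B, sample C, sample E, sample K, sample L, sample N, sample P | the dry ground: sample A, sample F]
5. Warden goes to the dry ground with sample B and sample N.  [the marsh camp: sample C, sample E, sample K, sample L, sample P | the dry ground: sample A, sample B, sample F, sample N]
6. Warden goes back to the marsh camp with sample F.  [the marsh camp: sample C, sample E, sample F, sample K, sample L, sample P | the dry ground: sample A, sample B, sample N]
7. Warden goes to the dry ground with sample E and sample K.  [the marsh camp: sample C, sample F, sample L, sample P | the dry ground: sample A, sample B, sample E, sample K, sample N]
8. Warden goes back to the marsh camp alone.  [the marsh camp: sample C, sample F, sample L, sample P | the dry ground: sample A, sample B, sample E, sample K, sample N]
9. Warden goes to the dry ground with sample C and sample L.  [the marsh camp: sample F, sample P | the dry ground: sample A, sample B, sample C, sample E, sample K, sample L, sample N]
10. Warden goes back to the marsh camp alone.  [the marsh camp: sample F, sample P | the dry ground: sample A, sample B, sample C, sample E, sample K, sample L, sample N]
11. Warden goes to the dry ground with sample F and sample P.  [the marsh camp: — | the dry ground: sample A, sample B, sample C, sample E, sample F, sample K, sample L, sample N, sample P]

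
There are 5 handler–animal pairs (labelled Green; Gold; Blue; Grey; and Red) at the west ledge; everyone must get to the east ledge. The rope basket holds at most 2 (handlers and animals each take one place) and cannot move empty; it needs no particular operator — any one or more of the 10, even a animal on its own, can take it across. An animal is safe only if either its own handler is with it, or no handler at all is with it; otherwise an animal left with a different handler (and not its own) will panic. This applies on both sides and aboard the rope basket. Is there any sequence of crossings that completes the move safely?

Following every safe sequence of crossings from the start, the most of the 10 that can be at the east ledge as the rope basket arrives there on crossings 1, 3, 5, 7 is 2, 3, 4, 5 respectively; the best ever achieved is 5 of 10.
From crossing 9 on, no configuration arises that was not already reachable earlier: only 82 distinct safe configurations (who is on which side, and where the rope basket is) can ever be reached, none of them has everyone across, and every continuation just revisits them. So no valid plan exists.

No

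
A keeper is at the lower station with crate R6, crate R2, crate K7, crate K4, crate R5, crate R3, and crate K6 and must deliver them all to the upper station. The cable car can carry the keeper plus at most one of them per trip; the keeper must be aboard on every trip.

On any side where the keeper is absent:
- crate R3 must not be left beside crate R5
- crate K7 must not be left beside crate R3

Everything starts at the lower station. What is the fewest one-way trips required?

15

Counting alone: the keeper can take at most 1 across per trip to the upper station, so moving all 7 needs at least 7 loaded trips out, with a return between consecutive ones — at least 13 crossings.
The safety rule pushes this higher. Following every safe sequence of crossings, the most of the 7 that can be at the upper station as the cable car arrives there on crossing 13 is 6 — never all 7.
So no plan with fewer than 15 crossings exists, and this one achieves 15:
1. Keeper goes to the upper station with crate R3.
2. Keeper goes back to the lower station alone.
3. Keeper goes to the upper station with crate R6.
4. Keeper goes back to the lower station alone.
5. Keeper goes to the upper station with crate R2.
6. Keeper goes back to the lower station alone.
7. Keeper goes to the upper station with crate K7.
8. Keeper goes back to the lower station with crate R3.
9. Keeper goes to the upper station with crate R5.
10. Keeper goes back to the lower station alone.
11. Keeper goes to the upper station with crate K4.
12. Keeper goes back to the lower station alone.
13. Keeper goes to the upper station with crate K6.
14. Keeper goes back to the lower station alone.
15. Keeper goes to the upper station with crate R3.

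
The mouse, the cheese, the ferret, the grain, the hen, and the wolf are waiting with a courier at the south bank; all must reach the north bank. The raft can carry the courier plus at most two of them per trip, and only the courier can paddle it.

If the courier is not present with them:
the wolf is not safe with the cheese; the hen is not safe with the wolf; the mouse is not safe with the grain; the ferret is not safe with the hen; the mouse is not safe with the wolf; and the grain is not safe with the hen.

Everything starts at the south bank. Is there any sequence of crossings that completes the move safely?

No

Whatever the first load, the items left behind include a forbidden pair without the courier. No opening move is safe, so no plan exists.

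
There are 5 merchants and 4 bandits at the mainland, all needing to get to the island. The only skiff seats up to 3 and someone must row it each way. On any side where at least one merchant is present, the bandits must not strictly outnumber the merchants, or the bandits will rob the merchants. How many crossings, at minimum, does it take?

Counting alone: each trip to the island takes at most 3 across and each return brings at least 1 back, so after t trips out (and t−1 returns) at most 3t − (t−1) of the 9 are across; that first reaches 9 at t = 4, so at least 7 crossings are needed.
The plan below uses exactly 7 crossings, so it is optimal:
1. 3 bandits → the island.  (the mainland: 5M 1B; the island: 0M 3B)
2. 1 bandit ← the mainland.  (the mainland: 5M 2B; the island: 0M 2B)
3. 3 merchants → the island.  (the mainland: 2M 2B; the island: 3M 2B)
4. 1 merchant ← the mainland.  (the mainland: 3M 2B; the island: 2M 2B)
5. 2 merchants and 1 bandit → the island.  (the mainland: 1M 1B; the island: 4M 3B)
6. 1 merchant ← the mainland.  (the mainland: 2M 1B; the island: 3M 3B)
7. 2 merchants and 1 bandit → the island.  (the mainland: 0M 0B; the island: 5M 4B)

7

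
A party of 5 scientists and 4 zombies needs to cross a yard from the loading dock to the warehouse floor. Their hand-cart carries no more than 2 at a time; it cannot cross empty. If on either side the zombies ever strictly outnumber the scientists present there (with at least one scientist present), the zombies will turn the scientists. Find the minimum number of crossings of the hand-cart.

Counting alone: each trip to the warehouse floor takes at most 2 across and each return brings at least 1 back, so after t trips out (and t−1 returns) at most 2t − (t−1) of the 9 are across; that first reaches 9 at t = 8, so at least 15 crossings are needed.
The plan below uses exactly 15 crossings, so it is optimal:
1. 2 zombies → the warehouse floor.  (the loading dock: 5S 2Z; the warehouse floor: 0S 2Z)
2. 1 zombie ← the loading dock.  (the loading dock: 5S 3Z; the warehouse floor: 0S 1Z)
3. 2 zombies → the warehouse floor.  (the loading dock: 5S 1Z; the warehouse floor: 0S 3Z)
4. 1 zombie ← the loading dock.  (the loading dock: 5S 2Z; the warehouse floor: 0S 2Z)
5. 2 scientists → the warehouse floor.  (the loading dock: 3S 2Z; the warehouse floor: 2S 2Z)
6. 1 zombie ← the loading dock.  (the loading dock: 3S 3Z; the warehouse floor: 2S 1Z)
7. 1 scientist and 1 zombie → the warehouse floor.  (the loading dock: 2S 2Z; the warehouse floor: 3S 2Z)
8. 1 scientist ← the loading dock.  (the loading dock: 3S 2Z; the warehouse floor: 2S 2Z)
9. 1 scientist and 1 zombie → the warehouse floor.  (the loading dock: 2S 1Z; the warehouse floor: 3S 3Z)
10. 1 zombie ← the loading dock.  (the loading dock: 2S 2Z; the warehouse floor: 3S 2Z)
11. 1 scientist and 1 zombie → the warehouse floor.  (the loading dock: 1S 1Z; the warehouse floor: 4S 3Z)
12. 1 scientist ← the loading dock.  (the loading dock: 2S 1Z; the warehouse floor: 3S 3Z)
13. 1 scientist and 1 zombie → the warehouse floor.  (the loading dock: 1S 0Z; the warehouse floor: 4S 4Z)
14. 1 zombie ← the loading dock.  (the loading dock: 1S 1Z; the warehouse floor: 4S 3Z)
15. 1 scientist and 1 zombie → the warehouse floor.  (the loading dock: 0S 0Z; the warehouse floor: 5S 4Z)

15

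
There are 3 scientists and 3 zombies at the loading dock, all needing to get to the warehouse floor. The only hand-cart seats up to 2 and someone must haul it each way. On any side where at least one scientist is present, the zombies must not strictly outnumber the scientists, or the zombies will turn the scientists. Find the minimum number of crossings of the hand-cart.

Counting alone: each trip to the warehouse floor takes at most 2 across and each return brings at least 1 back, so after t trips out (and t−1 returns) at most 2t − (t−1) of the 6 are across; that first reaches 6 at t = 5, so at least 9 crossings are needed.
The safety rule pushes this higher. Following every safe sequence of crossings, the most of the 6 that can be at the warehouse floor as the hand-cart arrives there on crossing 9 is 5 — never all 6.
So no plan with fewer than 11 crossings exists, and this one achieves 11:
1. 2 zombies → the warehouse floor.  (the loading dock: 3S 1Z; the warehouse floor: 0S 2Z)
2. 1 zombie ← the loading dock.  (the loading dock: 3S 2Z; the warehouse floor: 0S 1Z)
3. 2 zombies → the warehouse floor.  (the loading dock: 3S 0Z; the warehouse floor: 0S 3Z)
4. 1 zombie ← the loading dock.  (the loading dock: 3S 1Z; the warehouse floor: 0S 2Z)
5. 2 scientists → the warehouse floor.  (the loading dock: 1S 1Z; the warehouse floor: 2S 2Z)
6. 1 scientist and 1 zombie ← the loading dock.  (the loading dock: 2S 2Z; the warehouse floor: 1S 1Z)
7. 2 scientists → the warehouse floor.  (the loading dock: 0S 2Z; the warehouse floor: 3S 1Z)
8. 1 zombie ← the loading dock.  (the loading dock: 0S 3Z; the warehouse floor: 3S 0Z)
9. 2 zombies → the warehouse floor.  (the loading dock: 0S 1Z; the warehouse floor: 3S 2Z)
10. 1 zombie ← the loading dock.  (the loading dock: 0S 2Z; the warehouse floor: 3S 1Z)
11. 2 zombies → the warehouse floor.  (the loading dock: 0S 0Z; the warehouse floor: 3S 3Z)

11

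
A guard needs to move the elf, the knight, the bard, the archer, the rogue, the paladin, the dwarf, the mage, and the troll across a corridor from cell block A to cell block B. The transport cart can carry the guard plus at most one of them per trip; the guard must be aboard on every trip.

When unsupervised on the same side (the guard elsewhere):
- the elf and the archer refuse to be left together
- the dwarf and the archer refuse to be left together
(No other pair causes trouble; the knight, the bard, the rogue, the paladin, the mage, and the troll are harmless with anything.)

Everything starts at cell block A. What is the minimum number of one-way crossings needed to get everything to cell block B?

19

Counting alone: the guard can take at most 1 across per trip to cell block B, so moving all 9 needs at least 9 loaded trips out, with a return between consecutive ones — at least 17 crossings.
The safety rule pushes this higher. Following every safe sequence of crossings, the most of the 9 that can be at cell block B as the transport cart arrives there on crossing 17 is 8 — never all 9.
So no plan with fewer than 19 crossings exists, and this one achieves 19:
1. Guard goes to cell block B with the archer.
2. Guard goes back to cell block A alone.
3. Guard goes to cell block B with the elf.
4. Guard goes back to cell block A with the archer.
5. Guard goes to cell block B with the dwarf.
6. Guard goes back to cell block A alone.
7. Guard goes to cell block B with the knight.
8. Guard goes back to cell block A alone.
9. Guard goes to cell block B with the bard.
10. Guard goes back to cell block A alone.
11. Guard goes to cell block B with the rogue.
12. Guard goes back to cell block A alone.
13. Guard goes to cell block B with the paladin.
14. Guard goes back to cell block A alone.
15. Guard goes to cell block B with the mage.
16. Guard goes back to cell block A alone.
17. Guard goes to cell block B with the troll.
18. Guard goes back to cell block A alone.
19. Guard goes to cell block B with the archer.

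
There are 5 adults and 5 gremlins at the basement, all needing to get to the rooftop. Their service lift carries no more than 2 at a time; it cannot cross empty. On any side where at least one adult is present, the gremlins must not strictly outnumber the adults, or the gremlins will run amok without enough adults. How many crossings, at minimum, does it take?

impossible

Following every safe sequence of crossings from the start, the most of the 10 that can be at the rooftop as the service lift arrives there on crossings 1, 3, 5, 7 is 2, 3, 4, 5 respectively; the best ever achieved is 5 of 10.
From crossing 9 on, no configuration arises that was not already reachable earlier: only 13 distinct safe configurations (who is on which side, and where the service lift is) can ever be reached, none of them has everyone across, and every continuation just revisits them. They are: 0 adults + 0 gremlins across (service lift back at the start); 0 adults + 1 gremlin across (service lift there); 0 adults + 1 gremlin across (service lift back at the start); 0 adults + 2 gremlins across (service lift there); 0 adults + 2 gremlins across (service lift back at the start); 0 adults + 3 gremlins across (service lift there); 0 adults + 3 gremlins across (service lift back at the start); 0 adults + 4 gremlins across (service lift there); 0 adults + 4 gremlins across (service lift back at the start); 0 adults + 5 gremlins across (service lift there); 1 adult + 1 gremlin across (service lift there); 1 adult + 1 gremlin across (service lift back at the start); 2 adults + 2 gremlins across (service lift there). So no valid plan exists.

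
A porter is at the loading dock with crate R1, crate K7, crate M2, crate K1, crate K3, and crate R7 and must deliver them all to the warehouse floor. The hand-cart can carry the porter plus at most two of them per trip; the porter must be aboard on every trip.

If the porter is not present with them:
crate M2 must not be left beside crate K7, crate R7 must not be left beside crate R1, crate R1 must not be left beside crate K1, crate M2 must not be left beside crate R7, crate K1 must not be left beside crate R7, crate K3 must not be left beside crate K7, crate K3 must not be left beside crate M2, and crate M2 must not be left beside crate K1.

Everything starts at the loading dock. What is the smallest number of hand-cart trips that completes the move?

impossible

Whatever the first load, the items left behind include a forbidden pair without the porter. No opening move is safe, so no plan exists.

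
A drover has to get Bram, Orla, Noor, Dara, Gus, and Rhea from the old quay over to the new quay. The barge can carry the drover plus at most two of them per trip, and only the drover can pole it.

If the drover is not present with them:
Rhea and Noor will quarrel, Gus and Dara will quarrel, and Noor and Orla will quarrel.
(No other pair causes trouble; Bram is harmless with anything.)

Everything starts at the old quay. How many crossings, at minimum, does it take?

7

Counting alone: the drover can take at most 2 across per trip to the new quay, so moving all 6 needs at least 3 loaded trips out, with a return between consecutive ones — at least 5 crossings.
The safety rule pushes this higher. Following every safe sequence of crossings, the most of the 6 that can be at the new quay as the barge arrives there on crossing 5 is 5 — never all 6.
So no plan with fewer than 7 crossings exists, and this one achieves 7:
1. Drover goes to the new quay with Dara and Noor.
2. Drover goes back to the old quay alone.
3. Drover goes to the new quay with Bram.
4. Drover goes back to the old quay alone.
5. Drover goes to the new quay with Orla and Rhea.
6. Drover goes back to the old quay with Noor.
7. Drover goes to the new quay with Gus and Noor.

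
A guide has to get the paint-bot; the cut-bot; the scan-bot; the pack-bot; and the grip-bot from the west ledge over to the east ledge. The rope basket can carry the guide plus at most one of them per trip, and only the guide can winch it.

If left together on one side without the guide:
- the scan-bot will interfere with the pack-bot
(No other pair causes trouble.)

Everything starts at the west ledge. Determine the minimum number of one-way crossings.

9

Counting alone: the guide can take at most 1 across per trip to the east ledge, so moving all 5 needs at least 5 loaded trips out, with a return between consecutive ones — at least 9 crossings.
The plan below uses exactly 9 crossings, so it is optimal:
1. Guide goes to the east ledge with the scan-bot.  [the west ledge: the cut-bot, the grip-bot, the pack-bot, the paint-bot | the east ledge: the scan-bot]
2. Guide goes back to the west ledge alone.  [the west ledge: the cut-bot, the grip-bot, the pack-bot, the paint-bot | the east ledge: the scan-bot]
3. Guide goes to the east ledge with the paint-bot.  [the west ledge: the cut-bot, the grip-bot, the pack-bot | the east ledge: the paint-bot, the scan-bot]
4. Guide goes back to the west ledge alone.  [the west ledge: the cut-bot, the grip-bot, the pack-bot | the east ledge: the paint-bot, the scan-bot]
5. Guide goes to the east ledge with the cut-bot.  [the west ledge: the grip-bot, the pack-bot | the east ledge: the cut-bot, the paint-bot, the scan-bot]
6. Guide goes back to the west ledge alone.  [the west ledge: the grip-bot, the pack-bot | the east ledge: the cut-bot, the paint-bot, the scan-bot]
7. Guide goes to the east ledge with the grip-bot.  [the west ledge: the pack-bot | the east ledge: the cut-bot, the grip-bot, the paint-bot, the scan-bot]
8. Guide goes back to the west ledge alone.  [the west ledge: the pack-bot | the east ledge: the cut-bot, the grip-bot, the paint-bot, the scan-bot]
9. Guide goes to the east ledge with the pack-bot.  [the west ledge: — | the east ledge: the cut-bot, the grip-bot, the pack-bot, the paint-bot, the scan-bot]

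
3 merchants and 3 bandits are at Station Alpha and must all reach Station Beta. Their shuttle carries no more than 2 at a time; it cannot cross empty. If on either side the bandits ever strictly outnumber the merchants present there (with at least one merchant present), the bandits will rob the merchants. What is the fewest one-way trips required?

11

Counting alone: each trip to Station Beta takes at most 2 across and each return brings at least 1 back, so after t trips out (and t−1 returns) at most 2t − (t−1) of the 6 are across; that first reaches 6 at t = 5, so at least 9 crossings are needed.
The safety rule pushes this higher. Following every safe sequence of crossings, the most of the 6 that can be at Station Beta as the shuttle arrives there on crossing 9 is 5 — never all 6.
So no plan with fewer than 11 crossings exists, and this one achieves 11:
1. 2 bandits → Station Beta.  (Station Alpha: 3M 1B; Station Beta: 0M 2B)
2. 1 bandit ← Station Alpha.  (Station Alpha: 3M 2B; Station Beta: 0M 1B)
3. 2 bandits → Station Beta.  (Station Alpha: 3M 0B; Station Beta: 0M 3B)
4. 1 bandit ← Station Alpha.  (Station Alpha: 3M 1B; Station Beta: 0M 2B)
5. 2 merchants → Station Beta.  (Station Alpha: 1M 1B; Station Beta: 2M 2B)
6. 1 merchant and 1 bandit ← Station Alpha.  (Station Alpha: 2M 2B; Station Beta: 1M 1B)
7. 2 merchants → Station Beta.  (Station Alpha: 0M 2B; Station Beta: 3M 1B)
8. 1 bandit ← Station Alpha.  (Station Alpha: 0M 3B; Station Beta: 3M 0B)
9. 2 bandits → Station Beta.  (Station Alpha: 0M 1B; Station Beta: 3M 2B)
10. 1 bandit ← Station Alpha.  (Station Alpha: 0M 2B; Station Beta: 3M 1B)
11. 2 bandits → Station Beta.  (Station Alpha: 0M 0B; Station Beta: 3M 3B)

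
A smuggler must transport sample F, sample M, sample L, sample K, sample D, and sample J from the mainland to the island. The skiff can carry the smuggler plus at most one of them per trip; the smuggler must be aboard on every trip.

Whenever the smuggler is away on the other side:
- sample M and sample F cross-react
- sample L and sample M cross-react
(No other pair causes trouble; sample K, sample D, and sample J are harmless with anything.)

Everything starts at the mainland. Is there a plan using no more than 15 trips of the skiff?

Yes

Yes — this plan uses 13 crossings (≤ 15):
1. Smuggler goes to the island with sample M.  [the mainland: sample D, sample F, sample J, sample K, sample L | the island: sample M]
2. Smuggler goes back to the mainland alone.  [the mainland: sample D, sample F, sample J, sample K, sample L | the island: sample M]
3. Smuggler goes to the island with sample F.  [the mainland: sample D, sample J, sample K, sample L | the island: sample F, sample M]
4. Smuggler goes back to the mainland with sample M.  [the mainland: sample D, sample J, sample K, sample L, sample M | the island: sample F]
5. Smuggler goes to the island with sample L.  [the mainland: sample D, sample J, sample K, sample M | the island: sample F, sample L]
6. Smuggler goes back to the mainland alone.  [the mainland: sample D, sample J, sample K, sample M | the island: sample F, sample L]
7. Smuggler goes to the island with sample K.  [the mainland: sample D, sample J, sample M | the island: sample F, sample K, sample L]
8. Smuggler goes back to the mainland alone.  [the mainland: sample D, sample J, sample M | the island: sample F, sample K, sample L]
9. Smuggler goes to the island with sample D.  [the mainland: sample J, sample M | the island: sample D, sample F, sample K, sample L]
10. Smuggler goes back to the mainland alone.  [the mainland: sample J, sample M | the island: sample D, sample F, sample K, sample L]
11. Smuggler goes to the island with sample J.  [the mainland: sample M | the island: sample D, sample F, sample J, sample K, sample L]
12. Smuggler goes back to the mainland alone.  [the mainland: sample M | the island: sample D, sample F, sample J, sample K, sample L]
13. Smuggler goes to the island with sample M.  [the mainland: — | the island: sample D, sample F, sample J, sample K, sample L, sample M]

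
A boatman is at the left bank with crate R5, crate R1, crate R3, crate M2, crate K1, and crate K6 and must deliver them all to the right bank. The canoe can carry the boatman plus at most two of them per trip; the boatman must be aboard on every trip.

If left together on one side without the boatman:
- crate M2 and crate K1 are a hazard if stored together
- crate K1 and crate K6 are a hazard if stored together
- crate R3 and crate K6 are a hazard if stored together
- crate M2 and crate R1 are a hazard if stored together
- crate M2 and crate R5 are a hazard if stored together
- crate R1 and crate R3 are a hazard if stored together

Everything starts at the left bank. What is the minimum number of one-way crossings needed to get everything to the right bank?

Whatever the first load, the items left behind include a forbidden pair without the boatman. No opening move is safe, so no plan exists.

impossible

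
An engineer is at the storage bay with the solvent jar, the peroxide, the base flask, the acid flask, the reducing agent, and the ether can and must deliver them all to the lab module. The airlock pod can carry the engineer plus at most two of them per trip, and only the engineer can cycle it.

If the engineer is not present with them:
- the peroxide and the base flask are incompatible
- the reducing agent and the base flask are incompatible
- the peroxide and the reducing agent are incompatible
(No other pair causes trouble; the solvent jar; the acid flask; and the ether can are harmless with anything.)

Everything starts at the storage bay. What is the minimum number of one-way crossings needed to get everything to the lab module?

Counting alone: the engineer can take at most 2 across per trip to the lab module, so moving all 6 needs at least 3 loaded trips out, with a return between consecutive ones — at least 5 crossings.
The safety rule pushes this higher. Following every safe sequence of crossings, the most of the 6 that can be at the lab module as the airlock pod arrives there on crossings 5, 7 is 4, 5 respectively — never all 6.
So no plan with fewer than 9 crossings exists, and this one achieves 9:
1. Engineer goes to the lab module with the base flask and the peroxide.  [the storage bay: the acid flask, the ether can, the reducing agent, the solvent jar | the lab module: the base flask, the peroxide]
2. Engineer goes back to the storage bay with the peroxide.  [the storage bay: the acid flask, the ether can, the peroxide, the reducing agent, the solvent jar | the lab module: the base flask]
3. Engineer goes to the lab module with the peroxide and the solvent jar.  [the storage bay: the acid flask, the ether can, the reducing agent | the lab module: the base flask, the peroxide, the solvent jar]
4. Engineer goes back to the storage bay with the peroxide.  [the storage bay: the acid flask, the ether can, the peroxide, the reducing agent | the lab module: the base flask, the solvent jar]
5. Engineer goes to the lab module with the acid flask and the peroxide.  [the storage bay: the ether can, the reducing agent | the lab module: the acid flask, the base flask, the peroxide, the solvent jar]
6. Engineer goes back to the storage bay with the peroxide.  [the storage bay: the ether can, the peroxide, the reducing agent | the lab module: the acid flask, the base flask, the solvent jar]
7. Engineer goes to the lab module with the ether can and the peroxide.  [the storage bay: the reducing agent | the lab module: the acid flask, the base flask, the ether can, the peroxide, the solvent jar]
8. Engineer goes back to the storage bay with the peroxide.  [the storage bay: the peroxide, the reducing agent | the lab module: the acid flask, the base flask, the ether can, the solvent jar]
9. Engineer goes to the lab module with the peroxide and the reducing agent.  [the storage bay: — | the lab module: the acid flask, the base flask, the ether can, the peroxide, the reducing agent, the solvent jar]

9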